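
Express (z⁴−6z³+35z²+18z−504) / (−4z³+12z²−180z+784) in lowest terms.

Repeated division with remainder:
  z⁴−6z³+35z²+18z−504 = (−(1/4)z+3/4)(−4z³+12z²−180z+784) + (−19z²+349z−1092)
  −4z³+12z²−180z+784 = ((4/19)z+1168/361)(−19z²+349z−1092) + (−(389620/361)z+1558480/361)
  −19z²+349z−1092 = ((6859/389620)z−14079/55660)(−(389620/361)z+1558480/361) + (0)
Last nonzero remainder: −(389620/361)z+1558480/361. Dividing through by −389620/361 gives the monic gcd z−4.
Cancel z−4 from numerator and denominator to get the reduced form.

(−z³+2z²−27z−126)/(4z²+4z+196)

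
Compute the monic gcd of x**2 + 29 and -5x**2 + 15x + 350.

1

Euclidean algorithm in ℚ[x]:
  x**2 + 29 = (-1/5)(-5x**2 + 15x + 350) + (3x + 99)
  -5x**2 + 15x + 350 = (-(5/3)x + 60)(3x + 99) + (-5590)
  3x + 99 = (-(3/5590)x - 99/5590)(-5590) + (0)
The last nonzero remainder is the constant -5590, so the polynomials are coprime and gcd = 1.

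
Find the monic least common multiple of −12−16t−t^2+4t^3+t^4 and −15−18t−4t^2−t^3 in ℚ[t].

Repeated division with remainder:
  t^4+4t^3−t^2−16t−12 = (−t)(−t^3−4t^2−18t−15) + (−19t^2−31t−12)
  −t^3−4t^2−18t−15 = ((1/19)t+45/361)(−19t^2−31t−12) + (−(4875/361)t−4875/361)
  −19t^2−31t−12 = ((6859/4875)t+1444/1625)(−(4875/361)t−4875/361) + (0)
Last nonzero remainder: −(4875/361)t−4875/361. Dividing through by −4875/361 gives the monic gcd t+1.
Then lcm(f, g) = f·g / gcd(f, g); expanding and making the result monic gives the answer.

−180−276t−75t^2+41t^3+26t^4+7t^5+t^6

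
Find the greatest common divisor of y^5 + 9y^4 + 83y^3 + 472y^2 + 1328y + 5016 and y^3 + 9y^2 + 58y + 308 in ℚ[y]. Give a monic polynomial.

y^2 + 2y + 44

By polynomial division,
  y^5 + 9y^4 + 83y^3 + 472y^2 + 1328y + 5016 = (y^2 + 25)(y^3 + 9y^2 + 58y + 308) + (−61y^2 − 122y − 2684)
  y^3 + 9y^2 + 58y + 308 = (−(1/61)y − 7/61)(−61y^2 − 122y − 2684) + (0)
Last nonzero remainder: −61y^2 − 122y − 2684. Dividing through by −61 gives the monic gcd y^2 + 2y + 44.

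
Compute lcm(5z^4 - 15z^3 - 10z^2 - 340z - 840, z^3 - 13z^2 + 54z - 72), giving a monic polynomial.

z^6 - 10z^5 + 31z^4 - 90z^3 + 284z^2 + 360z - 2016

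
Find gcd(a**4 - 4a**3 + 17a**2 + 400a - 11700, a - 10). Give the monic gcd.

Euclidean algorithm in ℚ[a]:
  a**4 - 4a**3 + 17a**2 + 400a - 11700 = (a**3 + 6a**2 + 77a + 1170)(a - 10) + (0)
The last nonzero remainder a - 10 is already monic.

a - 10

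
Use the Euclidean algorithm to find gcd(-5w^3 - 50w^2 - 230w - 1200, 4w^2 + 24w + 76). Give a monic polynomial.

1

Euclidean algorithm in ℚ[w]:
  -5w^3 - 50w^2 - 230w - 1200 = (-(5/4)w - 5)(4w^2 + 24w + 76) + (-15w - 820)
  4w^2 + 24w + 76 = (-(4/15)w + 584/45)(-15w - 820) + (96460/9)
  -15w - 820 = (-(27/19292)w - 369/4823)(96460/9) + (0)
The last nonzero remainder is the constant 96460/9, so the polynomials are coprime and gcd = 1.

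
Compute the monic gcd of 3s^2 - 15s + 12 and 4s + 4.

Euclidean algorithm in ℚ[s]:
  3s^2 - 15s + 12 = ((3/4)s - 9/2)(4s + 4) + (30)
  4s + 4 = ((2/15)s + 2/15)(30) + (0)
The last nonzero remainder is the constant 30, so the polynomials are coprime and gcd = 1.

1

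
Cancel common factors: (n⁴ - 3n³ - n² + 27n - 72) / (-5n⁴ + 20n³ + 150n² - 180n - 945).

Apply the Euclidean algorithm:
  n⁴ - 3n³ - n² + 27n - 72 = (-1/5)(-5n⁴ + 20n³ + 150n² - 180n - 945) + (n³ + 29n² - 9n - 261)
  -5n⁴ + 20n³ + 150n² - 180n - 945 = (-5n + 165)(n³ + 29n² - 9n - 261) + (-4680n² + 42120)
  n³ + 29n² - 9n - 261 = (-(1/4680)n - 29/4680)(-4680n² + 42120) + (0)
Last nonzero remainder: -4680n² + 42120. Dividing through by -4680 gives the monic gcd n² - 9.
Cancel n² - 9 from numerator and denominator to get the reduced form.

(-n² + 3n - 8)/(5n² - 20n - 105)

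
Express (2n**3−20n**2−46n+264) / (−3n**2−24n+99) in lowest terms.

(−2n**2+14n+88)/(3n+33)

Apply the Euclidean algorithm:
  2n**3−20n**2−46n+264 = (−(2/3)n+12)(−3n**2−24n+99) + (308n−924)
  −3n**2−24n+99 = (−(3/308)n−3/28)(308n−924) + (0)
Last nonzero remainder: 308n−924. Dividing through by 308 gives the monic gcd n−3.
Cancel n−3 from numerator and denominator to get the reduced form.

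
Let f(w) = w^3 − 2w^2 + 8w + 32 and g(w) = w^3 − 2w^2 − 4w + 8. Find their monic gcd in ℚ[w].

w + 2

By polynomial division,
  w^3 − 2w^2 + 8w + 32 = (w^3 − 2w^2 − 4w + 8) + (12w + 24)
  w^3 − 2w^2 − 4w + 8 = ((1/12)w^2 − (1/3)w + 1/3)(12w + 24) + (0)
Last nonzero remainder: 12w + 24. Dividing through by 12 gives the monic gcd w + 2.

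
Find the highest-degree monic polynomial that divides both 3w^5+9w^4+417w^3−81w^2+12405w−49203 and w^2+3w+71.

w^2+3w+71

Repeated division with remainder:
  3w^5+9w^4+417w^3−81w^2+12405w−49203 = (3w^3+204w−693)(w^2+3w+71) + (0)
The last nonzero remainder w^2+3w+71 is already monic.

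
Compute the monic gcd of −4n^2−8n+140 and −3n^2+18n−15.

n−5

Apply the Euclidean algorithm:
  −4n^2−8n+140 = (4/3)(−3n^2+18n−15) + (−32n+160)
  −3n^2+18n−15 = ((3/32)n−3/32)(−32n+160) + (0)
Last nonzero remainder: −32n+160. Dividing through by −32 gives the monic gcd n−5.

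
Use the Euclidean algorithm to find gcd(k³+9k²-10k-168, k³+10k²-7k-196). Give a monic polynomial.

By polynomial division,
  k³+9k²-10k-168 = (k³+10k²-7k-196) + (-k²-3k+28)
  k³+10k²-7k-196 = (-k-7)(-k²-3k+28) + (0)
Last nonzero remainder: -k²-3k+28. Dividing through by -1 gives the monic gcd k²+3k-28.

k²+3k-28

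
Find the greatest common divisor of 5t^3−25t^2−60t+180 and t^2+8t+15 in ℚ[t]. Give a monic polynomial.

t+3

Euclidean algorithm in ℚ[t]:
  5t^3−25t^2−60t+180 = (5t−65)(t^2+8t+15) + (385t+1155)
  t^2+8t+15 = ((1/385)t+1/77)(385t+1155) + (0)
Last nonzero remainder: 385t+1155. Dividing through by 385 gives the monic gcd t+3.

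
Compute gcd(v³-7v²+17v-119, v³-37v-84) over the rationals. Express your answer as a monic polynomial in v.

Euclidean algorithm in ℚ[v]:
  v³-7v²+17v-119 = (v³-37v-84) + (-7v²+54v-35)
  v³-37v-84 = (-(1/7)v-54/49)(-7v²+54v-35) + ((858/49)v-858/7)
  -7v²+54v-35 = (-(343/858)v+245/858)((858/49)v-858/7) + (0)
Last nonzero remainder: (858/49)v-858/7. Dividing through by 858/49 gives the monic gcd v-7.

v-7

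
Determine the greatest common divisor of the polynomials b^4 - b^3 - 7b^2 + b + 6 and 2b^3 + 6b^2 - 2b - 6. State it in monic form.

b^2 - 1

Repeated division with remainder:
  b^4 - b^3 - 7b^2 + b + 6 = ((1/2)b - 2)(2b^3 + 6b^2 - 2b - 6) + (6b^2 - 6)
  2b^3 + 6b^2 - 2b - 6 = ((1/3)b + 1)(6b^2 - 6) + (0)
Last nonzero remainder: 6b^2 - 6. Dividing through by 6 gives the monic gcd b^2 - 1.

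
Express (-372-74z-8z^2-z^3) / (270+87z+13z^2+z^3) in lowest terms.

Apply the Euclidean algorithm:
  -z^3-8z^2-74z-372 = (-1)(z^3+13z^2+87z+270) + (5z^2+13z-102)
  z^3+13z^2+87z+270 = ((1/5)z+52/25)(5z^2+13z-102) + ((2009/25)z+12054/25)
  5z^2+13z-102 = ((125/2009)z-425/2009)((2009/25)z+12054/25) + (0)
Last nonzero remainder: (2009/25)z+12054/25. Dividing through by 2009/25 gives the monic gcd z+6.
Cancel z+6 from numerator and denominator to get the reduced form.

(-62-2z-z^2)/(45+7z+z^2)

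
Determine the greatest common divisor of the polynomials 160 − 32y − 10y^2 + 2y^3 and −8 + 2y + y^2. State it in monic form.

Euclidean algorithm in ℚ[y]:
  2y^3 − 10y^2 − 32y + 160 = (2y − 14)(y^2 + 2y − 8) + (12y + 48)
  y^2 + 2y − 8 = ((1/12)y − 1/6)(12y + 48) + (0)
Last nonzero remainder: 12y + 48. Dividing through by 12 gives the monic gcd y + 4.

4 + y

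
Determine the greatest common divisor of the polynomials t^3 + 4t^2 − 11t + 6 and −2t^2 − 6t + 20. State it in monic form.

1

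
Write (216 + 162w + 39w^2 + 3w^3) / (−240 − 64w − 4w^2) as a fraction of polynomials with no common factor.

Euclidean algorithm in ℚ[w]:
  3w^3 + 39w^2 + 162w + 216 = (−(3/4)w + 9/4)(−4w^2 − 64w − 240) + (126w + 756)
  −4w^2 − 64w − 240 = (−(2/63)w − 20/63)(126w + 756) + (0)
Last nonzero remainder: 126w + 756. Dividing through by 126 gives the monic gcd w + 6.
Cancel w + 6 from numerator and denominator to get the reduced form.

(−36 − 21w − 3w^2)/(40 + 4w)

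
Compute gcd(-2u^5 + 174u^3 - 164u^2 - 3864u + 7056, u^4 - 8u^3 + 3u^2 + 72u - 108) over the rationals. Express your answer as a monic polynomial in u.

By polynomial division,
  -2u^5 + 174u^3 - 164u^2 - 3864u + 7056 = (-2u - 16)(u^4 - 8u^3 + 3u^2 + 72u - 108) + (52u^3 + 28u^2 - 2928u + 5328)
  u^4 - 8u^3 + 3u^2 + 72u - 108 = ((1/52)u - 111/676)(52u^3 + 28u^2 - 2928u + 5328) + ((10800/169)u^2 - (86400/169)u + 129600/169)
  52u^3 + 28u^2 - 2928u + 5328 = ((2197/2700)u + 6253/900)((10800/169)u^2 - (86400/169)u + 129600/169) + (0)
Last nonzero remainder: (10800/169)u^2 - (86400/169)u + 129600/169. Dividing through by 10800/169 gives the monic gcd u^2 - 8u + 12.

u^2 - 8u + 12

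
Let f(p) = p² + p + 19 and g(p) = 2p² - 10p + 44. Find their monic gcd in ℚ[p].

By polynomial division,
  p² + p + 19 = (1/2)(2p² - 10p + 44) + (6p - 3)
  2p² - 10p + 44 = ((1/3)p - 3/2)(6p - 3) + (79/2)
  6p - 3 = ((12/79)p - 6/79)(79/2) + (0)
The last nonzero remainder is the constant 79/2, so the polynomials are coprime and gcd = 1.

1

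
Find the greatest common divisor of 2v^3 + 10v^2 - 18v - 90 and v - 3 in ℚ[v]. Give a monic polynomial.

v - 3

Repeated division with remainder:
  2v^3 + 10v^2 - 18v - 90 = (2v^2 + 16v + 30)(v - 3) + (0)
The last nonzero remainder v - 3 is already monic.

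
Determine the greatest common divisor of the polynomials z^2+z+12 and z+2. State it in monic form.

1

Apply the Euclidean algorithm:
  z^2+z+12 = (z-1)(z+2) + (14)
  z+2 = ((1/14)z+1/7)(14) + (0)
The last nonzero remainder is the constant 14, so the polynomials are coprime and gcd = 1.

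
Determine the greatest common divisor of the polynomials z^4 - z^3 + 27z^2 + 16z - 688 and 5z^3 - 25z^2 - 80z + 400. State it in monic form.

z^2 - 16

Euclidean algorithm in ℚ[z]:
  z^4 - z^3 + 27z^2 + 16z - 688 = ((1/5)z + 4/5)(5z^3 - 25z^2 - 80z + 400) + (63z^2 - 1008)
  5z^3 - 25z^2 - 80z + 400 = ((5/63)z - 25/63)(63z^2 - 1008) + (0)
Last nonzero remainder: 63z^2 - 1008. Dividing through by 63 gives the monic gcd z^2 - 16.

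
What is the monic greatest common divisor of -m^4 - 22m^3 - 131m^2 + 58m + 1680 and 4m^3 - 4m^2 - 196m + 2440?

m + 10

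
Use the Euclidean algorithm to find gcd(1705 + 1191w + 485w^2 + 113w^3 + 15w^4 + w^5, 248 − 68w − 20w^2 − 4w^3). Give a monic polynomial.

31 + 7w + w^2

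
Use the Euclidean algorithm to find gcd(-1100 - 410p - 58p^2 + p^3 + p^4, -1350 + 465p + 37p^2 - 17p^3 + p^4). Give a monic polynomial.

Repeated division with remainder:
  p^4 + p^3 - 58p^2 - 410p - 1100 = (p^4 - 17p^3 + 37p^2 + 465p - 1350) + (18p^3 - 95p^2 - 875p + 250)
  p^4 - 17p^3 + 37p^2 + 465p - 1350 = ((1/18)p - 211/324)(18p^3 - 95p^2 - 875p + 250) + ((7693/324)p^2 - (38465/324)p - 192325/162)
  18p^3 - 95p^2 - 875p + 250 = ((5832/7693)p - 1620/7693)((7693/324)p^2 - (38465/324)p - 192325/162) + (0)
Last nonzero remainder: (7693/324)p^2 - (38465/324)p - 192325/162. Dividing through by 7693/324 gives the monic gcd p^2 - 5p - 50.

-50 - 5p + p^2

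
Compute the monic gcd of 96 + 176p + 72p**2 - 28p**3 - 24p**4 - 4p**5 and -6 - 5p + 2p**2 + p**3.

Apply the Euclidean algorithm:
  -4p**5 - 24p**4 - 28p**3 + 72p**2 + 176p + 96 = (-4p**2 - 16p - 16)(p**3 + 2p**2 - 5p - 6) + (0)
The last nonzero remainder p**3 + 2p**2 - 5p - 6 is already monic.

-6 - 5p + 2p**2 + p**3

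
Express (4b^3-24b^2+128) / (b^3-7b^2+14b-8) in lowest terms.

(4b^2-8b-32)/(b^2-3b+2)

Euclidean algorithm in ℚ[b]:
  4b^3-24b^2+128 = (4)(b^3-7b^2+14b-8) + (4b^2-56b+160)
  b^3-7b^2+14b-8 = ((1/4)b+7/4)(4b^2-56b+160) + (72b-288)
  4b^2-56b+160 = ((1/18)b-5/9)(72b-288) + (0)
Last nonzero remainder: 72b-288. Dividing through by 72 gives the monic gcd b-4.
Cancel b-4 from numerator and denominator to get the reduced form.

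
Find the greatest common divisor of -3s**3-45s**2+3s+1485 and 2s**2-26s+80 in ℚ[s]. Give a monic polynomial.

Repeated division with remainder:
  -3s**3-45s**2+3s+1485 = (-(3/2)s-42)(2s**2-26s+80) + (-969s+4845)
  2s**2-26s+80 = (-(2/969)s+16/969)(-969s+4845) + (0)
Last nonzero remainder: -969s+4845. Dividing through by -969 gives the monic gcd s-5.

s-5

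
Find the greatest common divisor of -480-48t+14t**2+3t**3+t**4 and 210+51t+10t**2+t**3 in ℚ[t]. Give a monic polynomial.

30+3t+t**2

Repeated division with remainder:
  t**4+3t**3+14t**2-48t-480 = (t-7)(t**3+10t**2+51t+210) + (33t**2+99t+990)
  t**3+10t**2+51t+210 = ((1/33)t+7/33)(33t**2+99t+990) + (0)
Last nonzero remainder: 33t**2+99t+990. Dividing through by 33 gives the monic gcd t**2+3t+30.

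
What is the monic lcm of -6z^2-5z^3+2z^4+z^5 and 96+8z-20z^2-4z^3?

Repeated division with remainder:
  z^5+2z^4-5z^3-6z^2 = (-(1/4)z^2+(3/4)z-3)(-4z^3-20z^2+8z+96) + (-48z^2-48z+288)
  -4z^3-20z^2+8z+96 = ((1/12)z+1/3)(-48z^2-48z+288) + (0)
Last nonzero remainder: -48z^2-48z+288. Dividing through by -48 gives the monic gcd z^2+z-6.
Then lcm(f, g) = f·g / gcd(f, g); expanding and making the result monic gives the answer.

-24z^2-26z^3+3z^4+6z^5+z^6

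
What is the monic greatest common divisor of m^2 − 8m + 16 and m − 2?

1

Apply the Euclidean algorithm:
  m^2 − 8m + 16 = (m − 6)(m − 2) + (4)
  m − 2 = ((1/4)m − 1/2)(4) + (0)
The last nonzero remainder is the constant 4, so the polynomials are coprime and gcd = 1.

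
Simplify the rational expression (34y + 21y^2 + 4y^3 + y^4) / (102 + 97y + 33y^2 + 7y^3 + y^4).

(y)/(3 + y)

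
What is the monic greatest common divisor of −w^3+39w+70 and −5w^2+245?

Repeated division with remainder:
  −w^3+39w+70 = ((1/5)w)(−5w^2+245) + (−10w+70)
  −5w^2+245 = ((1/2)w+7/2)(−10w+70) + (0)
Last nonzero remainder: −10w+70. Dividing through by −10 gives the monic gcd w−7.

w−7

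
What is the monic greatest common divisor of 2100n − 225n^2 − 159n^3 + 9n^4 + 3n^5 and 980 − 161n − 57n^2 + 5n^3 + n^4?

Euclidean algorithm in ℚ[n]:
  3n^5 + 9n^4 − 159n^3 − 225n^2 + 2100n = (3n − 6)(n^4 + 5n^3 − 57n^2 − 161n + 980) + (42n^3 − 84n^2 − 1806n + 5880)
  n^4 + 5n^3 − 57n^2 − 161n + 980 = ((1/42)n + 1/6)(42n^3 − 84n^2 − 1806n + 5880) + (0)
Last nonzero remainder: 42n^3 − 84n^2 − 1806n + 5880. Dividing through by 42 gives the monic gcd n^3 − 2n^2 − 43n + 140.

140 − 43n − 2n^2 + n^3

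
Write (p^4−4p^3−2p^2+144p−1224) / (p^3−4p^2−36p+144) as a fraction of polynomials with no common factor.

(p^2−4p+34)/(p−4)

Euclidean algorithm in ℚ[p]:
  p^4−4p^3−2p^2+144p−1224 = (p)(p^3−4p^2−36p+144) + (34p^2−1224)
  p^3−4p^2−36p+144 = ((1/34)p−2/17)(34p^2−1224) + (0)
Last nonzero remainder: 34p^2−1224. Dividing through by 34 gives the monic gcd p^2−36.
Cancel p^2−36 from numerator and denominator to get the reduced form.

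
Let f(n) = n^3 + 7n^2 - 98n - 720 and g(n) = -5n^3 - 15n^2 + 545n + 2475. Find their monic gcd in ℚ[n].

n + 9

Apply the Euclidean algorithm:
  n^3 + 7n^2 - 98n - 720 = (-1/5)(-5n^3 - 15n^2 + 545n + 2475) + (4n^2 + 11n - 225)
  -5n^3 - 15n^2 + 545n + 2475 = (-(5/4)n - 5/16)(4n^2 + 11n - 225) + ((4275/16)n + 38475/16)
  4n^2 + 11n - 225 = ((64/4275)n - 16/171)((4275/16)n + 38475/16) + (0)
Last nonzero remainder: (4275/16)n + 38475/16. Dividing through by 4275/16 gives the monic gcd n + 9.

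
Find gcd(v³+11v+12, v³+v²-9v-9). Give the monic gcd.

Euclidean algorithm in ℚ[v]:
  v³+11v+12 = (v³+v²-9v-9) + (-v²+20v+21)
  v³+v²-9v-9 = (-v-21)(-v²+20v+21) + (432v+432)
  -v²+20v+21 = (-(1/432)v+7/144)(432v+432) + (0)
Last nonzero remainder: 432v+432. Dividing through by 432 gives the monic gcd v+1.

v+1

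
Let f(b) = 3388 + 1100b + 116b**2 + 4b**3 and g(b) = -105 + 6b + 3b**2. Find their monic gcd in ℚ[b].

7 + b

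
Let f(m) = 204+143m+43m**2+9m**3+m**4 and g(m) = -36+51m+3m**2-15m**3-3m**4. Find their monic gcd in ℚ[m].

Euclidean algorithm in ℚ[m]:
  m**4+9m**3+43m**2+143m+204 = (-1/3)(-3m**4-15m**3+3m**2+51m-36) + (4m**3+44m**2+160m+192)
  -3m**4-15m**3+3m**2+51m-36 = (-(3/4)m+9/2)(4m**3+44m**2+160m+192) + (-75m**2-525m-900)
  4m**3+44m**2+160m+192 = (-(4/75)m-16/75)(-75m**2-525m-900) + (0)
Last nonzero remainder: -75m**2-525m-900. Dividing through by -75 gives the monic gcd m**2+7m+12.

12+7m+m**2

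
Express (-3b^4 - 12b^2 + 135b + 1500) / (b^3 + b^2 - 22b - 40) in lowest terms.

(-3b^2 - 3b - 75)/(b + 2)

Repeated division with remainder:
  -3b^4 - 12b^2 + 135b + 1500 = (-3b + 3)(b^3 + b^2 - 22b - 40) + (-81b^2 + 81b + 1620)
  b^3 + b^2 - 22b - 40 = (-(1/81)b - 2/81)(-81b^2 + 81b + 1620) + (0)
Last nonzero remainder: -81b^2 + 81b + 1620. Dividing through by -81 gives the monic gcd b^2 - b - 20.
Cancel b^2 - b - 20 from numerator and denominator to get the reduced form.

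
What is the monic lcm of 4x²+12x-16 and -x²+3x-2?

x³+x²-10x+8

Apply the Euclidean algorithm:
  4x²+12x-16 = (-4)(-x²+3x-2) + (24x-24)
  -x²+3x-2 = (-(1/24)x+1/12)(24x-24) + (0)
Last nonzero remainder: 24x-24. Dividing through by 24 gives the monic gcd x-1.
Then lcm(f, g) = f·g / gcd(f, g); expanding and making the result monic gives the answer.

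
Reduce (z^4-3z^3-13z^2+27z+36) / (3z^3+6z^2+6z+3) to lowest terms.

(z^3-4z^2-9z+36)/(3z^2+3z+3)

Apply the Euclidean algorithm:
  z^4-3z^3-13z^2+27z+36 = ((1/3)z-5/3)(3z^3+6z^2+6z+3) + (-5z^2+36z+41)
  3z^3+6z^2+6z+3 = (-(3/5)z-138/25)(-5z^2+36z+41) + ((5733/25)z+5733/25)
  -5z^2+36z+41 = (-(125/5733)z+1025/5733)((5733/25)z+5733/25) + (0)
Last nonzero remainder: (5733/25)z+5733/25. Dividing through by 5733/25 gives the monic gcd z+1.
Cancel z+1 from numerator and denominator to get the reduced form.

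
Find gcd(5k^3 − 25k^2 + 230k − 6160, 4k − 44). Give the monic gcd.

k − 11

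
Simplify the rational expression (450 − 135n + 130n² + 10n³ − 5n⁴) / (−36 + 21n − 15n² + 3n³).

Euclidean algorithm in ℚ[n]:
  −5n⁴ + 10n³ + 130n² − 135n + 450 = (−(5/3)n − 5)(3n³ − 15n² + 21n − 36) + (90n² − 90n + 270)
  3n³ − 15n² + 21n − 36 = ((1/30)n − 2/15)(90n² − 90n + 270) + (0)
Last nonzero remainder: 90n² − 90n + 270. Dividing through by 90 gives the monic gcd n² − n + 3.
Cancel n² − n + 3 from numerator and denominator to get the reduced form.

(150 + 5n − 5n²)/(−12 + 3n)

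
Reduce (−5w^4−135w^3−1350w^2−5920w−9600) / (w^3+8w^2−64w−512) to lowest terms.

(−5w^2−55w−150)/(w−8)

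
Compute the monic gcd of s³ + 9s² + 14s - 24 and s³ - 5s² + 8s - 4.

By polynomial division,
  s³ + 9s² + 14s - 24 = (s³ - 5s² + 8s - 4) + (14s² + 6s - 20)
  s³ - 5s² + 8s - 4 = ((1/14)s - 19/49)(14s² + 6s - 20) + ((576/49)s - 576/49)
  14s² + 6s - 20 = ((343/288)s + 245/144)((576/49)s - 576/49) + (0)
Last nonzero remainder: (576/49)s - 576/49. Dividing through by 576/49 gives the monic gcd s - 1.

s - 1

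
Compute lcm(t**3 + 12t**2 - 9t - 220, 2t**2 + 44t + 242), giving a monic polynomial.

Euclidean algorithm in ℚ[t]:
  t**3 + 12t**2 - 9t - 220 = ((1/2)t - 5)(2t**2 + 44t + 242) + (90t + 990)
  2t**2 + 44t + 242 = ((1/45)t + 11/45)(90t + 990) + (0)
Last nonzero remainder: 90t + 990. Dividing through by 90 gives the monic gcd t + 11.
Then lcm(f, g) = f·g / gcd(f, g); expanding and making the result monic gives the answer.

t**4 + 23t**3 + 123t**2 - 319t - 2420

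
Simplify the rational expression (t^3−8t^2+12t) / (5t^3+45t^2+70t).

(t^2−8t+12)/(5t^2+45t+70)

Euclidean algorithm in ℚ[t]:
  t^3−8t^2+12t = (1/5)(5t^3+45t^2+70t) + (−17t^2−2t)
  5t^3+45t^2+70t = (−(5/17)t−755/289)(−17t^2−2t) + ((18720/289)t)
  −17t^2−2t = (−(4913/18720)t−289/9360)((18720/289)t) + (0)
Last nonzero remainder: (18720/289)t. Dividing through by 18720/289 gives the monic gcd t.
Cancel t from numerator and denominator to get the reduced form.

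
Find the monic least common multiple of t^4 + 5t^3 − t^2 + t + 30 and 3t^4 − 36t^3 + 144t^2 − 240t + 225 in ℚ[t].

t^6 − 5t^5 − 26t^4 + 136t^3 − 5t^2 − 275t + 750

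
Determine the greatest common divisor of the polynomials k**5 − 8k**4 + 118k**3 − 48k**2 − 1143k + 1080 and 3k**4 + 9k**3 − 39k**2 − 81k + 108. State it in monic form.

Repeated division with remainder:
  k**5 − 8k**4 + 118k**3 − 48k**2 − 1143k + 1080 = ((1/3)k − 11/3)(3k**4 + 9k**3 − 39k**2 − 81k + 108) + (164k**3 − 164k**2 − 1476k + 1476)
  3k**4 + 9k**3 − 39k**2 − 81k + 108 = ((3/164)k + 3/41)(164k**3 − 164k**2 − 1476k + 1476) + (0)
Last nonzero remainder: 164k**3 − 164k**2 − 1476k + 1476. Dividing through by 164 gives the monic gcd k**3 − k**2 − 9k + 9.

k**3 − k**2 − 9k + 9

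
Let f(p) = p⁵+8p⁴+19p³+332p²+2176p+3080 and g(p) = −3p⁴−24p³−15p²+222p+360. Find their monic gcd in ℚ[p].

p²+7p+10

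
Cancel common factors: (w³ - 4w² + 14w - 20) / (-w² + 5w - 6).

Repeated division with remainder:
  w³ - 4w² + 14w - 20 = (-w - 1)(-w² + 5w - 6) + (13w - 26)
  -w² + 5w - 6 = (-(1/13)w + 3/13)(13w - 26) + (0)
Last nonzero remainder: 13w - 26. Dividing through by 13 gives the monic gcd w - 2.
Cancel w - 2 from numerator and denominator to get the reduced form.

(-w² + 2w - 10)/(w - 3)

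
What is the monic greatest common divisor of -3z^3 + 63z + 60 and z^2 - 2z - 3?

Apply the Euclidean algorithm:
  -3z^3 + 63z + 60 = (-3z - 6)(z^2 - 2z - 3) + (42z + 42)
  z^2 - 2z - 3 = ((1/42)z - 1/14)(42z + 42) + (0)
Last nonzero remainder: 42z + 42. Dividing through by 42 gives the monic gcd z + 1.

z + 1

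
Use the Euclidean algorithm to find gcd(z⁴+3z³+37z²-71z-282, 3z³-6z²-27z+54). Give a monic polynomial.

z-3

Apply the Euclidean algorithm:
  z⁴+3z³+37z²-71z-282 = ((1/3)z+5/3)(3z³-6z²-27z+54) + (56z²-44z-372)
  3z³-6z²-27z+54 = ((3/56)z-51/784)(56z²-44z-372) + (-(1947/196)z+5841/196)
  56z²-44z-372 = (-(10976/1947)z-24304/1947)(-(1947/196)z+5841/196) + (0)
Last nonzero remainder: -(1947/196)z+5841/196. Dividing through by -1947/196 gives the monic gcd z-3.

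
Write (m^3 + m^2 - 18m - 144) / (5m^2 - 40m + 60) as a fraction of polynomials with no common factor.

By polynomial division,
  m^3 + m^2 - 18m - 144 = ((1/5)m + 9/5)(5m^2 - 40m + 60) + (42m - 252)
  5m^2 - 40m + 60 = ((5/42)m - 5/21)(42m - 252) + (0)
Last nonzero remainder: 42m - 252. Dividing through by 42 gives the monic gcd m - 6.
Cancel m - 6 from numerator and denominator to get the reduced form.

(m^2 + 7m + 24)/(5m - 10)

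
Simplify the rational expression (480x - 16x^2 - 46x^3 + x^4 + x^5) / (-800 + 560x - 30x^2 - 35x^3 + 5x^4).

By polynomial division,
  x^5 + x^4 - 46x^3 - 16x^2 + 480x = ((1/5)x + 8/5)(5x^4 - 35x^3 - 30x^2 + 560x - 800) + (16x^3 - 80x^2 - 256x + 1280)
  5x^4 - 35x^3 - 30x^2 + 560x - 800 = ((5/16)x - 5/8)(16x^3 - 80x^2 - 256x + 1280) + (0)
Last nonzero remainder: 16x^3 - 80x^2 - 256x + 1280. Dividing through by 16 gives the monic gcd x^3 - 5x^2 - 16x + 80.
Cancel x^3 - 5x^2 - 16x + 80 from numerator and denominator to get the reduced form.

(6x + x^2)/(-10 + 5x)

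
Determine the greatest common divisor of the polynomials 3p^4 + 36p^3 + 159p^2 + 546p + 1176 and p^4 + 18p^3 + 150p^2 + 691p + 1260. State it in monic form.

p^2 + 11p + 28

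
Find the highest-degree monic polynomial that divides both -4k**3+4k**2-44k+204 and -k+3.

Euclidean algorithm in ℚ[k]:
  -4k**3+4k**2-44k+204 = (4k**2+8k+68)(-k+3) + (0)
Last nonzero remainder: -k+3. Dividing through by -1 gives the monic gcd k-3.

k-3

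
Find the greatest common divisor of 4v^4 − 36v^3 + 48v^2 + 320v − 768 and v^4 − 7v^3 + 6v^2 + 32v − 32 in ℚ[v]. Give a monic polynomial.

v^2 − 8v + 16

Repeated division with remainder:
  4v^4 − 36v^3 + 48v^2 + 320v − 768 = (4)(v^4 − 7v^3 + 6v^2 + 32v − 32) + (−8v^3 + 24v^2 + 192v − 640)
  v^4 − 7v^3 + 6v^2 + 32v − 32 = (−(1/8)v + 1/2)(−8v^3 + 24v^2 + 192v − 640) + (18v^2 − 144v + 288)
  −8v^3 + 24v^2 + 192v − 640 = (−(4/9)v − 20/9)(18v^2 − 144v + 288) + (0)
Last nonzero remainder: 18v^2 − 144v + 288. Dividing through by 18 gives the monic gcd v^2 − 8v + 16.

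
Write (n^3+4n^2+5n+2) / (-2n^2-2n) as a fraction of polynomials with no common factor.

Euclidean algorithm in ℚ[n]:
  n^3+4n^2+5n+2 = (-(1/2)n-3/2)(-2n^2-2n) + (2n+2)
  -2n^2-2n = (-n)(2n+2) + (0)
Last nonzero remainder: 2n+2. Dividing through by 2 gives the monic gcd n+1.
Cancel n+1 from numerator and denominator to get the reduced form.

(-n^2-3n-2)/(2n)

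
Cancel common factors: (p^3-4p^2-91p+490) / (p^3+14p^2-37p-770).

Repeated division with remainder:
  p^3-4p^2-91p+490 = (p^3+14p^2-37p-770) + (-18p^2-54p+1260)
  p^3+14p^2-37p-770 = (-(1/18)p-11/18)(-18p^2-54p+1260) + (0)
Last nonzero remainder: -18p^2-54p+1260. Dividing through by -18 gives the monic gcd p^2+3p-70.
Cancel p^2+3p-70 from numerator and denominator to get the reduced form.

(p-7)/(p+11)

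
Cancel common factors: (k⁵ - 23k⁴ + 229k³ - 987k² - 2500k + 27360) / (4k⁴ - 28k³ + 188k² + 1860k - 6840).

Euclidean algorithm in ℚ[k]:
  k⁵ - 23k⁴ + 229k³ - 987k² - 2500k + 27360 = ((1/4)k - 4)(4k⁴ - 28k³ + 188k² + 1860k - 6840) + (70k³ - 700k² + 6650k)
  4k⁴ - 28k³ + 188k² + 1860k - 6840 = ((2/35)k + 6/35)(70k³ - 700k² + 6650k) + (-72k² + 720k - 6840)
  70k³ - 700k² + 6650k = (-(35/36)k)(-72k² + 720k - 6840) + (0)
Last nonzero remainder: -72k² + 720k - 6840. Dividing through by -72 gives the monic gcd k² - 10k + 95.
Cancel k² - 10k + 95 from numerator and denominator to get the reduced form.

(k³ - 13k² + 4k + 288)/(4k² + 12k - 72)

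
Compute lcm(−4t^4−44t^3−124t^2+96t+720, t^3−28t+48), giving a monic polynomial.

t^5+7t^4−13t^3−148t^2−84t+720

Apply the Euclidean algorithm:
  −4t^4−44t^3−124t^2+96t+720 = (−4t−44)(t^3−28t+48) + (−236t^2−944t+2832)
  t^3−28t+48 = (−(1/236)t+1/59)(−236t^2−944t+2832) + (0)
Last nonzero remainder: −236t^2−944t+2832. Dividing through by −236 gives the monic gcd t^2+4t−12.
Then lcm(f, g) = f·g / gcd(f, g); expanding and making the result monic gives the answer.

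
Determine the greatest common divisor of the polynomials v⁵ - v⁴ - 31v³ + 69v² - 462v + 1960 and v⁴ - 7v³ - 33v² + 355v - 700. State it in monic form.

v³ - 2v² - 43v + 140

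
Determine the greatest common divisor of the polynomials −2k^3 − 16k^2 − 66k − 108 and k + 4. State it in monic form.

1

Repeated division with remainder:
  −2k^3 − 16k^2 − 66k − 108 = (−2k^2 − 8k − 34)(k + 4) + (28)
  k + 4 = ((1/28)k + 1/7)(28) + (0)
The last nonzero remainder is the constant 28, so the polynomials are coprime and gcd = 1.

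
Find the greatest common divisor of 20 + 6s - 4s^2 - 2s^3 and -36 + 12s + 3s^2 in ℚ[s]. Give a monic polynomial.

-2 + s

Apply the Euclidean algorithm:
  -2s^3 - 4s^2 + 6s + 20 = (-(2/3)s + 4/3)(3s^2 + 12s - 36) + (-34s + 68)
  3s^2 + 12s - 36 = (-(3/34)s - 9/17)(-34s + 68) + (0)
Last nonzero remainder: -34s + 68. Dividing through by -34 gives the monic gcd s - 2.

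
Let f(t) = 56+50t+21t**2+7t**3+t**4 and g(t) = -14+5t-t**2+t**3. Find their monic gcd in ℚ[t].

7+t+t**2

Euclidean algorithm in ℚ[t]:
  t**4+7t**3+21t**2+50t+56 = (t+8)(t**3-t**2+5t-14) + (24t**2+24t+168)
  t**3-t**2+5t-14 = ((1/24)t-1/12)(24t**2+24t+168) + (0)
Last nonzero remainder: 24t**2+24t+168. Dividing through by 24 gives the monic gcd t**2+t+7.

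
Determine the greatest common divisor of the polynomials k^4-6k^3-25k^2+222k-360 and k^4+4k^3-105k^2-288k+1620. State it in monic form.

k^2+3k-18

By polynomial division,
  k^4-6k^3-25k^2+222k-360 = (k^4+4k^3-105k^2-288k+1620) + (-10k^3+80k^2+510k-1980)
  k^4+4k^3-105k^2-288k+1620 = (-(1/10)k-6/5)(-10k^3+80k^2+510k-1980) + (42k^2+126k-756)
  -10k^3+80k^2+510k-1980 = (-(5/21)k+55/21)(42k^2+126k-756) + (0)
Last nonzero remainder: 42k^2+126k-756. Dividing through by 42 gives the monic gcd k^2+3k-18.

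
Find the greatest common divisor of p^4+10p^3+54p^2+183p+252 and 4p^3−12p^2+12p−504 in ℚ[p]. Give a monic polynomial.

p^2+3p+21

Apply the Euclidean algorithm:
  p^4+10p^3+54p^2+183p+252 = ((1/4)p+13/4)(4p^3−12p^2+12p−504) + (90p^2+270p+1890)
  4p^3−12p^2+12p−504 = ((2/45)p−4/15)(90p^2+270p+1890) + (0)
Last nonzero remainder: 90p^2+270p+1890. Dividing through by 90 gives the monic gcd p^2+3p+21.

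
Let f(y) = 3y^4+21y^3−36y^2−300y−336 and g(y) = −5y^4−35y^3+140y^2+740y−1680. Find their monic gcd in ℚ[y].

Apply the Euclidean algorithm:
  3y^4+21y^3−36y^2−300y−336 = (−3/5)(−5y^4−35y^3+140y^2+740y−1680) + (48y^2+144y−1344)
  −5y^4−35y^3+140y^2+740y−1680 = (−(5/48)y^2−(5/12)y+5/4)(48y^2+144y−1344) + (0)
Last nonzero remainder: 48y^2+144y−1344. Dividing through by 48 gives the monic gcd y^2+3y−28.

y^2+3y−28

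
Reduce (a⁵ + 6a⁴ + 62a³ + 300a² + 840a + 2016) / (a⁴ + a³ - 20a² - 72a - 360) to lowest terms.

(a³ + 4a² + 42a + 168)/(a² - a - 30)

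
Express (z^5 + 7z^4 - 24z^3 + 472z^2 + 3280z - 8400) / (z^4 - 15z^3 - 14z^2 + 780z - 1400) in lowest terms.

(z^3 + 2z^2 - 20z + 600)/(z^2 - 20z + 100)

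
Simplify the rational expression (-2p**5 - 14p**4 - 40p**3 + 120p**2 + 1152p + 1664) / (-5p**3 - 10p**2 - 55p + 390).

Apply the Euclidean algorithm:
  -2p**5 - 14p**4 - 40p**3 + 120p**2 + 1152p + 1664 = ((2/5)p**2 + 2p - 2/5)(-5p**3 - 10p**2 - 55p + 390) + (70p**2 + 350p + 1820)
  -5p**3 - 10p**2 - 55p + 390 = (-(1/14)p + 3/14)(70p**2 + 350p + 1820) + (0)
Last nonzero remainder: 70p**2 + 350p + 1820. Dividing through by 70 gives the monic gcd p**2 + 5p + 26.
Cancel p**2 + 5p + 26 from numerator and denominator to get the reduced form.

(2p**3 + 4p**2 - 32p - 64)/(5p - 15)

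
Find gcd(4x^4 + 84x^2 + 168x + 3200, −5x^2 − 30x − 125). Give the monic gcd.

x^2 + 6x + 25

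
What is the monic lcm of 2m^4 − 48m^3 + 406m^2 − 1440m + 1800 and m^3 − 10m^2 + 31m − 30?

By polynomial division,
  2m^4 − 48m^3 + 406m^2 − 1440m + 1800 = (2m − 28)(m^3 − 10m^2 + 31m − 30) + (64m^2 − 512m + 960)
  m^3 − 10m^2 + 31m − 30 = ((1/64)m − 1/32)(64m^2 − 512m + 960) + (0)
Last nonzero remainder: 64m^2 − 512m + 960. Dividing through by 64 gives the monic gcd m^2 − 8m + 15.
Then lcm(f, g) = f·g / gcd(f, g); expanding and making the result monic gives the answer.

m^5 − 26m^4 + 251m^3 − 1126m^2 + 2340m − 1800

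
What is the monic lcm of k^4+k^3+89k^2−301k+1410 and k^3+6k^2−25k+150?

By polynomial division,
  k^4+k^3+89k^2−301k+1410 = (k−5)(k^3+6k^2−25k+150) + (144k^2−576k+2160)
  k^3+6k^2−25k+150 = ((1/144)k+5/72)(144k^2−576k+2160) + (0)
Last nonzero remainder: 144k^2−576k+2160. Dividing through by 144 gives the monic gcd k^2−4k+15.
Then lcm(f, g) = f·g / gcd(f, g); expanding and making the result monic gives the answer.

k^5+11k^4+99k^3+589k^2−1600k+14100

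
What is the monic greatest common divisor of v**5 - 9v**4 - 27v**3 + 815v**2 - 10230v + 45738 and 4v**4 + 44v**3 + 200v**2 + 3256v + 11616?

Euclidean algorithm in ℚ[v]:
  v**5 - 9v**4 - 27v**3 + 815v**2 - 10230v + 45738 = ((1/4)v - 5)(4v**4 + 44v**3 + 200v**2 + 3256v + 11616) + (143v**3 + 1001v**2 + 3146v + 103818)
  4v**4 + 44v**3 + 200v**2 + 3256v + 11616 = ((4/143)v + 16/143)(143v**3 + 1001v**2 + 3146v + 103818) + (0)
Last nonzero remainder: 143v**3 + 1001v**2 + 3146v + 103818. Dividing through by 143 gives the monic gcd v**3 + 7v**2 + 22v + 726.

v**3 + 7v**2 + 22v + 726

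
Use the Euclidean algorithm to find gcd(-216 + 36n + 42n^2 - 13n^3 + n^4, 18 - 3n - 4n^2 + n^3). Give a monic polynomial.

-6 - n + n^2

Repeated division with remainder:
  n^4 - 13n^3 + 42n^2 + 36n - 216 = (n - 9)(n^3 - 4n^2 - 3n + 18) + (9n^2 - 9n - 54)
  n^3 - 4n^2 - 3n + 18 = ((1/9)n - 1/3)(9n^2 - 9n - 54) + (0)
Last nonzero remainder: 9n^2 - 9n - 54. Dividing through by 9 gives the monic gcd n^2 - n - 6.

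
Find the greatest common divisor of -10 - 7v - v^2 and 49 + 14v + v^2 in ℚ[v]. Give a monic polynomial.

1

Repeated division with remainder:
  -v^2 - 7v - 10 = (-1)(v^2 + 14v + 49) + (7v + 39)
  v^2 + 14v + 49 = ((1/7)v + 59/49)(7v + 39) + (100/49)
  7v + 39 = ((343/100)v + 1911/100)(100/49) + (0)
The last nonzero remainder is the constant 100/49, so the polynomials are coprime and gcd = 1.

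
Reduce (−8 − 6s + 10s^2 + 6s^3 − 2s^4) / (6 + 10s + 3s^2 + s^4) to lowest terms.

Repeated division with remainder:
  −2s^4 + 6s^3 + 10s^2 − 6s − 8 = (−2)(s^4 + 3s^2 + 10s + 6) + (6s^3 + 16s^2 + 14s + 4)
  s^4 + 3s^2 + 10s + 6 = ((1/6)s − 4/9)(6s^3 + 16s^2 + 14s + 4) + ((70/9)s^2 + (140/9)s + 70/9)
  6s^3 + 16s^2 + 14s + 4 = ((27/35)s + 18/35)((70/9)s^2 + (140/9)s + 70/9) + (0)
Last nonzero remainder: (70/9)s^2 + (140/9)s + 70/9. Dividing through by 70/9 gives the monic gcd s^2 + 2s + 1.
Cancel s^2 + 2s + 1 from numerator and denominator to get the reduced form.

(−8 + 10s − 2s^2)/(6 − 2s + s^2)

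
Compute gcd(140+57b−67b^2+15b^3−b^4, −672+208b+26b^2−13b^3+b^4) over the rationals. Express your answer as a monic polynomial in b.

Repeated division with remainder:
  −b^4+15b^3−67b^2+57b+140 = (−1)(b^4−13b^3+26b^2+208b−672) + (2b^3−41b^2+265b−532)
  b^4−13b^3+26b^2+208b−672 = ((1/2)b+15/4)(2b^3−41b^2+265b−532) + ((189/4)b^2−(2079/4)b+1323)
  2b^3−41b^2+265b−532 = ((8/189)b−76/189)((189/4)b^2−(2079/4)b+1323) + (0)
Last nonzero remainder: (189/4)b^2−(2079/4)b+1323. Dividing through by 189/4 gives the monic gcd b^2−11b+28.

28−11b+b^2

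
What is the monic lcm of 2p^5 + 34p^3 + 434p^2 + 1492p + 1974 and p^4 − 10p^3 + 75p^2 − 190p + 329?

p^7 − 3p^6 + 24p^5 + 166p^4 + 214p^3 + 268p^2 + 2261p + 6909

Repeated division with remainder:
  2p^5 + 34p^3 + 434p^2 + 1492p + 1974 = (2p + 20)(p^4 − 10p^3 + 75p^2 − 190p + 329) + (84p^3 − 686p^2 + 4634p − 4606)
  p^4 − 10p^3 + 75p^2 − 190p + 329 = ((1/84)p − 11/504)(84p^3 − 686p^2 + 4634p − 4606) + ((175/36)p^2 − (1225/36)p + 8225/36)
  84p^3 − 686p^2 + 4634p − 4606 = ((432/25)p − 504/25)((175/36)p^2 − (1225/36)p + 8225/36) + (0)
Last nonzero remainder: (175/36)p^2 − (1225/36)p + 8225/36. Dividing through by 175/36 gives the monic gcd p^2 − 7p + 47.
Then lcm(f, g) = f·g / gcd(f, g); expanding and making the result monic gives the answer.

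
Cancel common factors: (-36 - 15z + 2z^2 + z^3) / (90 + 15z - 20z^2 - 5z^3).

Apply the Euclidean algorithm:
  z^3 + 2z^2 - 15z - 36 = (-1/5)(-5z^3 - 20z^2 + 15z + 90) + (-2z^2 - 12z - 18)
  -5z^3 - 20z^2 + 15z + 90 = ((5/2)z - 5)(-2z^2 - 12z - 18) + (0)
Last nonzero remainder: -2z^2 - 12z - 18. Dividing through by -2 gives the monic gcd z^2 + 6z + 9.
Cancel z^2 + 6z + 9 from numerator and denominator to get the reduced form.

(4 - z)/(-10 + 5z)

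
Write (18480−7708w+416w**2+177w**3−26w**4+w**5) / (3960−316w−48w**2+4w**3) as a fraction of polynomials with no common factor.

Apply the Euclidean algorithm:
  w**5−26w**4+177w**3+416w**2−7708w+18480 = ((1/4)w**2−(7/2)w+22)(4w**3−48w**2−316w+3960) + (−624w**2+13104w−68640)
  4w**3−48w**2−316w+3960 = (−(1/156)w−3/52)(−624w**2+13104w−68640) + (0)
Last nonzero remainder: −624w**2+13104w−68640. Dividing through by −624 gives the monic gcd w**2−21w+110.
Cancel w**2−21w+110 from numerator and denominator to get the reduced form.

(168−38w−5w**2+w**3)/(36+4w)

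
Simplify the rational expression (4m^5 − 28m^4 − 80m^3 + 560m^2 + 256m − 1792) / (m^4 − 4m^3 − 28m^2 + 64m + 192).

Euclidean algorithm in ℚ[m]:
  4m^5 − 28m^4 − 80m^3 + 560m^2 + 256m − 1792 = (4m − 12)(m^4 − 4m^3 − 28m^2 + 64m + 192) + (−16m^3 − 32m^2 + 256m + 512)
  m^4 − 4m^3 − 28m^2 + 64m + 192 = (−(1/16)m + 3/8)(−16m^3 − 32m^2 + 256m + 512) + (0)
Last nonzero remainder: −16m^3 − 32m^2 + 256m + 512. Dividing through by −16 gives the monic gcd m^3 + 2m^2 − 16m − 32.
Cancel m^3 + 2m^2 − 16m − 32 from numerator and denominator to get the reduced form.

(4m^2 − 36m + 56)/(m − 6)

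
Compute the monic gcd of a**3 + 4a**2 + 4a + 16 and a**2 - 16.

a + 4

Euclidean algorithm in ℚ[a]:
  a**3 + 4a**2 + 4a + 16 = (a + 4)(a**2 - 16) + (20a + 80)
  a**2 - 16 = ((1/20)a - 1/5)(20a + 80) + (0)
Last nonzero remainder: 20a + 80. Dividing through by 20 gives the monic gcd a + 4.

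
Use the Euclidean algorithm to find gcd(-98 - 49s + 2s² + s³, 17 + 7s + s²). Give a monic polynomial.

1

By polynomial division,
  s³ + 2s² - 49s - 98 = (s - 5)(s² + 7s + 17) + (-31s - 13)
  s² + 7s + 17 = (-(1/31)s - 204/961)(-31s - 13) + (13685/961)
  -31s - 13 = (-(29791/13685)s - 12493/13685)(13685/961) + (0)
The last nonzero remainder is the constant 13685/961, so the polynomials are coprime and gcd = 1.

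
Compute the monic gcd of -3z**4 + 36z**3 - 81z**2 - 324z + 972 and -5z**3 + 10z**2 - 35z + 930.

Repeated division with remainder:
  -3z**4 + 36z**3 - 81z**2 - 324z + 972 = ((3/5)z - 6)(-5z**3 + 10z**2 - 35z + 930) + (-1092z + 6552)
  -5z**3 + 10z**2 - 35z + 930 = ((5/1092)z**2 + (5/273)z + 155/1092)(-1092z + 6552) + (0)
Last nonzero remainder: -1092z + 6552. Dividing through by -1092 gives the monic gcd z - 6.

z - 6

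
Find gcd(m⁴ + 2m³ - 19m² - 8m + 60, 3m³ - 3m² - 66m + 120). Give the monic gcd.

m² + 3m - 10

Apply the Euclidean algorithm:
  m⁴ + 2m³ - 19m² - 8m + 60 = ((1/3)m + 1)(3m³ - 3m² - 66m + 120) + (6m² + 18m - 60)
  3m³ - 3m² - 66m + 120 = ((1/2)m - 2)(6m² + 18m - 60) + (0)
Last nonzero remainder: 6m² + 18m - 60. Dividing through by 6 gives the monic gcd m² + 3m - 10.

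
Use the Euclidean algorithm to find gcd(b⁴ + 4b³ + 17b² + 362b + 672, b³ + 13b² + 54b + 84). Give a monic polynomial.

b + 7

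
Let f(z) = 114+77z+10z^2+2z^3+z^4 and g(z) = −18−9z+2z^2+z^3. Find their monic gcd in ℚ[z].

Euclidean algorithm in ℚ[z]:
  z^4+2z^3+10z^2+77z+114 = (z)(z^3+2z^2−9z−18) + (19z^2+95z+114)
  z^3+2z^2−9z−18 = ((1/19)z−3/19)(19z^2+95z+114) + (0)
Last nonzero remainder: 19z^2+95z+114. Dividing through by 19 gives the monic gcd z^2+5z+6.

6+5z+z^2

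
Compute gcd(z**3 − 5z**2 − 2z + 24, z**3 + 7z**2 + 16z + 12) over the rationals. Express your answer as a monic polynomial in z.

z + 2

By polynomial division,
  z**3 − 5z**2 − 2z + 24 = (z**3 + 7z**2 + 16z + 12) + (−12z**2 − 18z + 12)
  z**3 + 7z**2 + 16z + 12 = (−(1/12)z − 11/24)(−12z**2 − 18z + 12) + ((35/4)z + 35/2)
  −12z**2 − 18z + 12 = (−(48/35)z + 24/35)((35/4)z + 35/2) + (0)
Last nonzero remainder: (35/4)z + 35/2. Dividing through by 35/4 gives the monic gcd z + 2.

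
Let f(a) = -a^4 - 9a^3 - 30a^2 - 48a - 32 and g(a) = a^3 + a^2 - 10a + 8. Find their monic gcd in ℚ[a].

Repeated division with remainder:
  -a^4 - 9a^3 - 30a^2 - 48a - 32 = (-a - 8)(a^3 + a^2 - 10a + 8) + (-32a^2 - 120a + 32)
  a^3 + a^2 - 10a + 8 = (-(1/32)a + 11/128)(-32a^2 - 120a + 32) + ((21/16)a + 21/4)
  -32a^2 - 120a + 32 = (-(512/21)a + 128/21)((21/16)a + 21/4) + (0)
Last nonzero remainder: (21/16)a + 21/4. Dividing through by 21/16 gives the monic gcd a + 4.

a + 4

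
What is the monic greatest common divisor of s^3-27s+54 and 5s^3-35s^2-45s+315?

By polynomial division,
  s^3-27s+54 = (1/5)(5s^3-35s^2-45s+315) + (7s^2-18s-9)
  5s^3-35s^2-45s+315 = ((5/7)s-155/49)(7s^2-18s-9) + (-(4680/49)s+14040/49)
  7s^2-18s-9 = (-(343/4680)s-49/1560)(-(4680/49)s+14040/49) + (0)
Last nonzero remainder: -(4680/49)s+14040/49. Dividing through by -4680/49 gives the monic gcd s-3.

s-3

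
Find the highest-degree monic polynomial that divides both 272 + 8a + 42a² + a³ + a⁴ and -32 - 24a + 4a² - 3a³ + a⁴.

Repeated division with remainder:
  a⁴ + a³ + 42a² + 8a + 272 = (a⁴ - 3a³ + 4a² - 24a - 32) + (4a³ + 38a² + 32a + 304)
  a⁴ - 3a³ + 4a² - 24a - 32 = ((1/4)a - 25/8)(4a³ + 38a² + 32a + 304) + ((459/4)a² + 918)
  4a³ + 38a² + 32a + 304 = ((16/459)a + 152/459)((459/4)a² + 918) + (0)
Last nonzero remainder: (459/4)a² + 918. Dividing through by 459/4 gives the monic gcd a² + 8.

8 + a²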